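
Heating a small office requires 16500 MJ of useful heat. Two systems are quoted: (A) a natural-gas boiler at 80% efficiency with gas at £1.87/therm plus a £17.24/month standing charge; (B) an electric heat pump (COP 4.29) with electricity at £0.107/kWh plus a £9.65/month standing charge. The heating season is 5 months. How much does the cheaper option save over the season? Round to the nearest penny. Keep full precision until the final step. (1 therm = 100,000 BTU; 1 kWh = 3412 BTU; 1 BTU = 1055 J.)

Heat load = 16500 MJ = 16,500,000,000 J / 1055 = 15,639,810 BTU
Gas: input = 15,639,810 / 0.80 = 19,549,763 BTU = 195.5 therm → 195.5 × £1.87 = £365.58; + 5 × £17.24 standing = £451.78
Heat pump: 15,639,810 BTU / 3412 = 4,584 kWh heat; / 4.29 = 1,068 kWh in → × £0.107 = £114.33; + 5 × £9.65 standing = £162.58
Difference = |£451.78 − £162.58| = £289.20

£289.20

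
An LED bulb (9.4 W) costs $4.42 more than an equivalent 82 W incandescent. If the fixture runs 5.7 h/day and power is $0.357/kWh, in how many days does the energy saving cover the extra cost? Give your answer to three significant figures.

29.9 days

Power saved = 82 − 9.4 = 72.6 W
Daily energy saved = 72.6 W × 5.7 h = 413.8 Wh = 0.41382 kWh
Daily savings = 0.41382 × $0.357 = $0.1477
Payback = $4.42 / $0.1477 per day = 29.92 days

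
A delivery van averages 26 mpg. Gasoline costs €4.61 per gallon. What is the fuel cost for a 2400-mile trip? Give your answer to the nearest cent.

€425.54

Fuel = 2400 mi / 26 mpg = 92.31 gal
Cost = 92.31 gal × €4.61/gal = €425.54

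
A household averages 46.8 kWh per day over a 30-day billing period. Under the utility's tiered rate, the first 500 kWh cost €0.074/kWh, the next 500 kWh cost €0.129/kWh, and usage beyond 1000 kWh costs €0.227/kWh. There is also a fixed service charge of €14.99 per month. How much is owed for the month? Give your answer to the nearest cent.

Usage = 46.8 kWh/day × 30 days = 1404 kWh
First 500 kWh × €0.074 = €37.00
Next 500 kWh × €0.129 = €64.50
Remaining 404 kWh × €0.227 = €91.71
Energy charge = €193.21; + service €14.99 = €208.20

€208.20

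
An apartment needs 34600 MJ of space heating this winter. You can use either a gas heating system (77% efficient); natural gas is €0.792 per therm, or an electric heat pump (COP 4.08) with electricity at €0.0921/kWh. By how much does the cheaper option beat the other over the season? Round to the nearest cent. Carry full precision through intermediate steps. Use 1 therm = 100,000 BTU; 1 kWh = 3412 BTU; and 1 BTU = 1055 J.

€120.36

Heat load = 34600 MJ = 34,600,000,000 J / 1055 = 32,796,209 BTU
Gas: input = 32,796,209 / 0.770 = 42,592,479 BTU = 425.9 therm → 425.9 × €0.792 = €337.33
Heat pump: 32,796,209 BTU / 3412 = 9,612 kWh heat; / 4.08 = 2,356 kWh in → × €0.0921 = €216.98
Difference = |€337.33 − €216.98| = €120.36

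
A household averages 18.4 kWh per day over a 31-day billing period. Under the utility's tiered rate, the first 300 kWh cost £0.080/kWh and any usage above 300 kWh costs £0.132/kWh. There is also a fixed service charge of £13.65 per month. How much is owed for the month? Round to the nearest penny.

Usage = 18.4 kWh/day × 31 days = 570.4 kWh
First 300 kWh × £0.080 = £24.00
Remaining 270.4 kWh × £0.132 = £35.69
Energy charge = £59.69; + service £13.65 = £73.34

£73.34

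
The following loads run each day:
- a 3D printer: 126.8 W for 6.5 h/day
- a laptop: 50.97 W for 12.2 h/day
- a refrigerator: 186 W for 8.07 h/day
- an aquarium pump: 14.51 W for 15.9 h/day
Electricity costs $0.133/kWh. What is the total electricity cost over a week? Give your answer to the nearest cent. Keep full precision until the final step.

$2.96

3D printer: 126.8 W × 6.5 h × 7 d = 5,769 Wh = 5.769 kWh
laptop: 50.97 W × 12.2 h × 7 d = 4,353 Wh = 4.353 kWh
refrigerator: 186 W × 8.07 h × 7 d = 10,507 Wh = 10.51 kWh
aquarium pump: 14.51 W × 15.9 h × 7 d = 1,615 Wh = 1.615 kWh
Total energy = 5.769 + 4.353 + 10.51 + 1.615 = 22.24 kWh
Cost = 22.24 kWh × $0.133 = $2.96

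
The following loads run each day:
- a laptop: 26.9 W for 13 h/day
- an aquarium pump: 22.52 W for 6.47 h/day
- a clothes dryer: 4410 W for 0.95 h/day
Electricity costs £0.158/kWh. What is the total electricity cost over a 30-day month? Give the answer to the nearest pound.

£22

laptop: 26.9 W × 13 h × 30 d = 10,491 Wh = 10.49 kWh
aquarium pump: 22.52 W × 6.47 h × 30 d = 4,371 Wh = 4.371 kWh
clothes dryer: 4410 W × 0.95 h × 30 d = 125,685 Wh = 125.7 kWh
Total energy = 10.49 + 4.371 + 125.7 = 140.5 kWh
Cost = 140.5 kWh × £0.158 = £22.21 ≈ £22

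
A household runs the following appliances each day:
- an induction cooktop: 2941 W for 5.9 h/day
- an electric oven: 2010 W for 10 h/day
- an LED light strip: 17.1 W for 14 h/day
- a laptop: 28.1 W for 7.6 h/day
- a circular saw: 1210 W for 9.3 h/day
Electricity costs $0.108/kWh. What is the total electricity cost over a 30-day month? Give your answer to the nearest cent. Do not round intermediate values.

$159.27

induction cooktop: 2941 W × 5.9 h × 30 d = 520,557 Wh = 520.6 kWh
electric oven: 2010 W × 10 h × 30 d = 603,000 Wh = 603 kWh
LED light strip: 17.1 W × 14 h × 30 d = 7,182 Wh = 7.182 kWh
laptop: 28.1 W × 7.6 h × 30 d = 6,407 Wh = 6.407 kWh
circular saw: 1210 W × 9.3 h × 30 d = 337,590 Wh = 337.6 kWh
Total energy = 520.6 + 603 + 7.182 + 6.407 + 337.6 = 1,475 kWh
Cost = 1,475 kWh × $0.108 = $159.27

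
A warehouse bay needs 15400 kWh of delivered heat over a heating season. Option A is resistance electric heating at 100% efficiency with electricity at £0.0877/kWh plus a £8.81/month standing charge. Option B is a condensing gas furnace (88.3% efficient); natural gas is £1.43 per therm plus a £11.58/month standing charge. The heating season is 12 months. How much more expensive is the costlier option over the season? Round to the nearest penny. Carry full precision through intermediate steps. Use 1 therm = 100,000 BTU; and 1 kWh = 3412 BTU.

Heat load = 15400 kWh × 3412 = 52,544,800 BTU
Gas: input = 52,544,800 / 0.883 = 59,507,135 BTU = 595.1 therm → 595.1 × £1.43 = £850.95; + 12 × £11.58 standing = £989.91
Electric: 52,544,800 BTU / 3412 = 15,400 kWh → × £0.0877 = £1,350.58; + 12 × £8.81 standing = £1,456.30
Difference = |£989.91 − £1,456.30| = £466.39

£466.39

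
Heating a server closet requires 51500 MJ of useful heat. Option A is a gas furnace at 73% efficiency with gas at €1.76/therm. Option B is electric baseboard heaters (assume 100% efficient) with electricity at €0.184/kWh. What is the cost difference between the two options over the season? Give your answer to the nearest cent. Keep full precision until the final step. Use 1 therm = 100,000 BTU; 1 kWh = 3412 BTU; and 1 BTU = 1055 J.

Heat load = 51500 MJ = 51,500,000,000 J / 1055 = 48,815,166 BTU
Gas: input = 48,815,166 / 0.73 = 66,870,090 BTU = 668.7 therm → 668.7 × €1.76 = €1,176.91
Electric: 48,815,166 BTU / 3412 = 14,310 kWh → × €0.184 = €2,632.47
Difference = |€1,176.91 − €2,632.47| = €1,455.56

€1455.56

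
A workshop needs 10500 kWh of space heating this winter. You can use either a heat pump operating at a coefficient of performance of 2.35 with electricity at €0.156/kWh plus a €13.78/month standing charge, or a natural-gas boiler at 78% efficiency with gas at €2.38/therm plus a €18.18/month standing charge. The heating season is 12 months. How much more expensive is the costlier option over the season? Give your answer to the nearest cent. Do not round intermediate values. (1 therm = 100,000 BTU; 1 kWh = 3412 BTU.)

Heat load = 10500 kWh × 3412 = 35,826,000 BTU
Gas: input = 35,826,000 / 0.78 = 45,930,769 BTU = 459.3 therm → 459.3 × €2.38 = €1,093.15; + 12 × €18.18 standing = €1,311.31
Heat pump: 35,826,000 BTU / 3412 = 10,500 kWh heat; / 2.35 = 4,468 kWh in → × €0.156 = €697.02; + 12 × €13.78 standing = €862.38
Difference = |€1,311.31 − €862.38| = €448.93

€448.93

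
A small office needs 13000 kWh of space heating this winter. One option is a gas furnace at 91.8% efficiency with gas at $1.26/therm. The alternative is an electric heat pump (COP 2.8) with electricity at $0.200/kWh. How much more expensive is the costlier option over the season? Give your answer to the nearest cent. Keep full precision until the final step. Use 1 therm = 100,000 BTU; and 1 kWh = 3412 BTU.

Heat load = 13000 kWh × 3412 = 44,356,000 BTU
Gas: input = 44,356,000 / 0.918 = 48,318,083 BTU = 483.2 therm → 483.2 × $1.26 = $608.81
Heat pump: 44,356,000 BTU / 3412 = 13,000 kWh heat; / 2.8 = 4,643 kWh in → × $0.200 = $928.57
Difference = |$608.81 − $928.57| = $319.76

$319.76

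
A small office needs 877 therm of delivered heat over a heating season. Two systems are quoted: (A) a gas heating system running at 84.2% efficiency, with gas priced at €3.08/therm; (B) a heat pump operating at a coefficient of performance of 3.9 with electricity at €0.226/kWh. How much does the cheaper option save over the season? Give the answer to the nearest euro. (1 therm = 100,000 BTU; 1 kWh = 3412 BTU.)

€1719

Heat load = 877 therm × 100,000 = 87,700,000 BTU
Gas: input = 87,700,000 / 0.842 = 104,156,770 BTU = 1,042 therm → 1,042 × €3.08 = €3,208.03
Heat pump: 87,700,000 BTU / 3412 = 25,700 kWh heat; / 3.9 = 6,591 kWh in → × €0.226 = €1,489.48
Difference = |€3,208.03 − €1,489.48| = €1,718.55 ≈ €1719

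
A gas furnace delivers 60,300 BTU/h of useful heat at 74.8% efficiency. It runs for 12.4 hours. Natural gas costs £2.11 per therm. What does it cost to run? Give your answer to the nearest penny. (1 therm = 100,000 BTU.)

£21.09

Heat delivered = 60,300 BTU/h × 12.4 h = 747,720 BTU
Gas input = 747,720 / 0.748 = 999,626 BTU
= 999,626 / 100,000 = 9.996 therm
Cost = 9.996 × £2.11/therm = £21.09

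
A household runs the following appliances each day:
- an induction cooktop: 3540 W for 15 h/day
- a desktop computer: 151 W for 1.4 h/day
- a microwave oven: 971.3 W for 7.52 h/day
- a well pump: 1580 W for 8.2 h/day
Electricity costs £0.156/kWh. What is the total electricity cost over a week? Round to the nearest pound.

induction cooktop: 3540 W × 15 h × 7 d = 371,700 Wh = 371.7 kWh
desktop computer: 151 W × 1.4 h × 7 d = 1,480 Wh = 1.48 kWh
microwave oven: 971.3 W × 7.52 h × 7 d = 51,129 Wh = 51.13 kWh
well pump: 1580 W × 8.2 h × 7 d = 90,692 Wh = 90.69 kWh
Total energy = 371.7 + 1.48 + 51.13 + 90.69 = 515 kWh
Cost = 515 kWh × £0.156 = £80.34 ≈ £80

£80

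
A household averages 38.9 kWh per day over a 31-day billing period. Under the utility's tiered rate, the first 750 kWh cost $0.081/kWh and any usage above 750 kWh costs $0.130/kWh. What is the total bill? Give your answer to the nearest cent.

Usage = 38.9 kWh/day × 31 days = 1205.9 kWh
First 750 kWh × $0.081 = $60.75
Remaining 455.9 kWh × $0.130 = $59.27
Total = $120.02

$120.02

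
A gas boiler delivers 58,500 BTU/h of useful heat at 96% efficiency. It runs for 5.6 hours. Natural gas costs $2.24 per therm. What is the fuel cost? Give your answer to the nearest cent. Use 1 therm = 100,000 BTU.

$7.64

Heat delivered = 58,500 BTU/h × 5.6 h = 327,600 BTU
Gas input = 327,600 / 0.96 = 341,250 BTU
= 341,250 / 100,000 = 3.413 therm
Cost = 3.413 × $2.24/therm = $7.64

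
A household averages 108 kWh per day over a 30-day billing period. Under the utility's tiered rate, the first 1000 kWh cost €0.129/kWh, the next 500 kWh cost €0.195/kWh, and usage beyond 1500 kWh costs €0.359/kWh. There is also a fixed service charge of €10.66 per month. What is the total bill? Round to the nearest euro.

Usage = 108 kWh/day × 30 days = 3240 kWh
First 1000 kWh × €0.129 = €129.00
Next 500 kWh × €0.195 = €97.50
Remaining 1740 kWh × €0.359 = €624.66
Energy charge = €851.16; + service €10.66 = €861.82 ≈ €862

€862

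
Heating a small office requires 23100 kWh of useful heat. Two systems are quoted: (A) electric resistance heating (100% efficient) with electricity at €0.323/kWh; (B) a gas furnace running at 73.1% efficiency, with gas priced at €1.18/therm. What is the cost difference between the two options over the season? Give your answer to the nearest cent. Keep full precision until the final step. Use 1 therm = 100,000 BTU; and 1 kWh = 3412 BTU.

€6189.01

Heat load = 23100 kWh × 3412 = 78,817,200 BTU
Gas: input = 78,817,200 / 0.731 = 107,821,067 BTU = 1,078 therm → 1,078 × €1.18 = €1,272.29
Electric: 78,817,200 BTU / 3412 = 23,100 kWh → × €0.323 = €7,461.30
Difference = |€1,272.29 − €7,461.30| = €6,189.01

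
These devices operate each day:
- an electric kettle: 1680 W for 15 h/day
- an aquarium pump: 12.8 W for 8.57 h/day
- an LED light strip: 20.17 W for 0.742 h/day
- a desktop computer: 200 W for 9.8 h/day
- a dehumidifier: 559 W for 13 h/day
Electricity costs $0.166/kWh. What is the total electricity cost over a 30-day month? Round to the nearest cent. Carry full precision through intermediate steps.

electric kettle: 1680 W × 15 h × 30 d = 756,000 Wh = 756 kWh
aquarium pump: 12.8 W × 8.57 h × 30 d = 3,291 Wh = 3.291 kWh
LED light strip: 20.17 W × 0.742 h × 30 d = 449 Wh = 0.449 kWh
desktop computer: 200 W × 9.8 h × 30 d = 58,800 Wh = 58.8 kWh
dehumidifier: 559 W × 13 h × 30 d = 218,010 Wh = 218 kWh
Total energy = 756 + 3.291 + 0.449 + 58.8 + 218 = 1,037 kWh
Cost = 1,037 kWh × $0.166 = $172.07

$172.07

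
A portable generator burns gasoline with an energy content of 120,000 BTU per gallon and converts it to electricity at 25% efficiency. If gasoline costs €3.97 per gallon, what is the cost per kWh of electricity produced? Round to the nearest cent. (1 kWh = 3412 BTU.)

€0.45

Electrical output per gallon = 120,000 BTU × 0.25 / 3412 BTU/kWh = 8.792 kWh
Cost per kWh = €3.97 / 8.792 kWh = €0.452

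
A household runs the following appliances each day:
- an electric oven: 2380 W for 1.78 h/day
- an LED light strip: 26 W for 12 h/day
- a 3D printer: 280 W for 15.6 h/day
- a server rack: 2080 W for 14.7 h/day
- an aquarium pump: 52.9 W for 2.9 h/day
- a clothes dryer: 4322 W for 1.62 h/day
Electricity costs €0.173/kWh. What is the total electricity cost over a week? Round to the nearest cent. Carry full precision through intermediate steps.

electric oven: 2380 W × 1.78 h × 7 d = 29,655 Wh = 29.65 kWh
LED light strip: 26 W × 12 h × 7 d = 2,184 Wh = 2.184 kWh
3D printer: 280 W × 15.6 h × 7 d = 30,576 Wh = 30.58 kWh
server rack: 2080 W × 14.7 h × 7 d = 214,032 Wh = 214 kWh
aquarium pump: 52.9 W × 2.9 h × 7 d = 1,074 Wh = 1.074 kWh
clothes dryer: 4322 W × 1.62 h × 7 d = 49,011 Wh = 49.01 kWh
Total energy = 29.65 + 2.184 + 30.58 + 214 + 1.074 + 49.01 = 326.5 kWh
Cost = 326.5 kWh × €0.173 = €56.49

€56.49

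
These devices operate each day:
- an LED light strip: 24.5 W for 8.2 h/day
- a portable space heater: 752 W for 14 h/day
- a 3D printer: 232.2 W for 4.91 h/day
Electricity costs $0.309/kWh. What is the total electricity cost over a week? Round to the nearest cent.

$25.67

LED light strip: 24.5 W × 8.2 h × 7 d = 1,406 Wh = 1.406 kWh
portable space heater: 752 W × 14 h × 7 d = 73,696 Wh = 73.7 kWh
3D printer: 232.2 W × 4.91 h × 7 d = 7,981 Wh = 7.981 kWh
Total energy = 1.406 + 73.7 + 7.981 = 83.08 kWh
Cost = 83.08 kWh × $0.309 = $25.67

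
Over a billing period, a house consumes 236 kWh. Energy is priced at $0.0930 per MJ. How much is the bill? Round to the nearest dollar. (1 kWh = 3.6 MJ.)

236 kWh × (3.6 MJ/kWh) = 849.6 MJ
Cost = 849.6 MJ × $0.0930/MJ = $79.01 ≈ $79

$79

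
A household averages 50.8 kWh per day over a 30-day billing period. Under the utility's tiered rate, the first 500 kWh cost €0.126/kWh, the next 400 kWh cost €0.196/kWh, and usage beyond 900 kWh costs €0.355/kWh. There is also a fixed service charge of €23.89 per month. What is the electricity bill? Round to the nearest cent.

€386.81

Usage = 50.8 kWh/day × 30 days = 1524 kWh
First 500 kWh × €0.126 = €63.00
Next 400 kWh × €0.196 = €78.40
Remaining 624 kWh × €0.355 = €221.52
Energy charge = €362.92; + service €23.89 = €386.81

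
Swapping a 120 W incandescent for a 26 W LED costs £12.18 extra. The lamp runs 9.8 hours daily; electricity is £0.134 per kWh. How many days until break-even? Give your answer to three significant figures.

Power saved = 120 − 26 = 94 W
Daily energy saved = 94 W × 9.8 h = 921.2 Wh = 0.9212 kWh
Daily savings = 0.9212 × £0.134 = £0.1234
Payback = £12.18 / £0.1234 per day = 98.67 days

98.7 days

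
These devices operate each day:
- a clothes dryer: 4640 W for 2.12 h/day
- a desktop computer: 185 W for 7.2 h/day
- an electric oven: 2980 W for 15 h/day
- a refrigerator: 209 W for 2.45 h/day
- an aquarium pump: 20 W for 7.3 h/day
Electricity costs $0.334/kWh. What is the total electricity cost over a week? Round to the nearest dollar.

clothes dryer: 4640 W × 2.12 h × 7 d = 68,858 Wh = 68.86 kWh
desktop computer: 185 W × 7.2 h × 7 d = 9,324 Wh = 9.324 kWh
electric oven: 2980 W × 15 h × 7 d = 312,900 Wh = 312.9 kWh
refrigerator: 209 W × 2.45 h × 7 d = 3,584 Wh = 3.584 kWh
aquarium pump: 20 W × 7.3 h × 7 d = 1,022 Wh = 1.022 kWh
Total energy = 68.86 + 9.324 + 312.9 + 3.584 + 1.022 = 395.7 kWh
Cost = 395.7 kWh × $0.334 = $132.16 ≈ $132

$132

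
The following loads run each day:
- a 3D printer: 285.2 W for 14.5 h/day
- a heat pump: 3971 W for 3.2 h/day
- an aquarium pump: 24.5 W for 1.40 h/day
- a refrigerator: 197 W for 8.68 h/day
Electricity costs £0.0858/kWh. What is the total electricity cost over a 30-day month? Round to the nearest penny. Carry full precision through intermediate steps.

£47.84

3D printer: 285.2 W × 14.5 h × 30 d = 124,062 Wh = 124.1 kWh
heat pump: 3971 W × 3.2 h × 30 d = 381,216 Wh = 381.2 kWh
aquarium pump: 24.5 W × 1.40 h × 30 d = 1,029 Wh = 1.029 kWh
refrigerator: 197 W × 8.68 h × 30 d = 51,299 Wh = 51.3 kWh
Total energy = 124.1 + 381.2 + 1.029 + 51.3 = 557.6 kWh
Cost = 557.6 kWh × £0.0858 = £47.84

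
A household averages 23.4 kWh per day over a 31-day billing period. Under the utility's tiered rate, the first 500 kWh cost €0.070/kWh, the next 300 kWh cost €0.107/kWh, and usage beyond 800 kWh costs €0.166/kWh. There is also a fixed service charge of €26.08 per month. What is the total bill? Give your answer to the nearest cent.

€85.20

Usage = 23.4 kWh/day × 31 days = 725.4 kWh
First 500 kWh × €0.070 = €35.00
Next 225.4 kWh × €0.107 = €24.12
Remaining tier: 0 kWh (not reached)
Energy charge = €59.12; + service €26.08 = €85.20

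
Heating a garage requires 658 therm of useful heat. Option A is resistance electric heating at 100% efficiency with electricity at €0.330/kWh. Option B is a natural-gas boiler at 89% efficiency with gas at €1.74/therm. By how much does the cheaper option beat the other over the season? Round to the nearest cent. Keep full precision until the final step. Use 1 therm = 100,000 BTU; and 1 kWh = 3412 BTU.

Heat load = 658 therm × 100,000 = 65,800,000 BTU
Gas: input = 65,800,000 / 0.89 = 73,932,584 BTU = 739.3 therm → 739.3 × €1.74 = €1,286.43
Electric: 65,800,000 BTU / 3412 = 19,280 kWh → × €0.330 = €6,364.01
Difference = |€1,286.43 − €6,364.01| = €5,077.58

€5077.58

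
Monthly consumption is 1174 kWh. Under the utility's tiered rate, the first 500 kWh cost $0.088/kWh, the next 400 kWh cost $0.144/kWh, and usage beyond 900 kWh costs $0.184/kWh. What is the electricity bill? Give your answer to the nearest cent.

$152.02

First 500 kWh × $0.088 = $44.00
Next 400 kWh × $0.144 = $57.60
Remaining 274 kWh × $0.184 = $50.42
Total = $152.02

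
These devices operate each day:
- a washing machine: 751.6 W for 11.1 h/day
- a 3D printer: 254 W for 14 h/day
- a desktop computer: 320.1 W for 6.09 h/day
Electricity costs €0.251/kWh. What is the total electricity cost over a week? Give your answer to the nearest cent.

€24.33

washing machine: 751.6 W × 11.1 h × 7 d = 58,399 Wh = 58.4 kWh
3D printer: 254 W × 14 h × 7 d = 24,892 Wh = 24.89 kWh
desktop computer: 320.1 W × 6.09 h × 7 d = 13,646 Wh = 13.65 kWh
Total energy = 58.4 + 24.89 + 13.65 = 96.94 kWh
Cost = 96.94 kWh × €0.251 = €24.33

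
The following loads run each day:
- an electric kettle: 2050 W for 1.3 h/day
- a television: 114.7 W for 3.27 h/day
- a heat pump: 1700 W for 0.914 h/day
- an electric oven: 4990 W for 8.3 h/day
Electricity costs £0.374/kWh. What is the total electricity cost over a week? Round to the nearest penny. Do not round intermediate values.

£120.46

electric kettle: 2050 W × 1.3 h × 7 d = 18,655 Wh = 18.66 kWh
television: 114.7 W × 3.27 h × 7 d = 2,625 Wh = 2.625 kWh
heat pump: 1700 W × 0.914 h × 7 d = 10,877 Wh = 10.88 kWh
electric oven: 4990 W × 8.3 h × 7 d = 289,919 Wh = 289.9 kWh
Total energy = 18.66 + 2.625 + 10.88 + 289.9 = 322.1 kWh
Cost = 322.1 kWh × £0.374 = £120.46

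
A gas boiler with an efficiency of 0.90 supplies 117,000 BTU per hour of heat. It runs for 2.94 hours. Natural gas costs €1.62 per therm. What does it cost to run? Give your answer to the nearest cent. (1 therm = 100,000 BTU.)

Heat delivered = 117,000 BTU/h × 2.94 h = 343,980 BTU
Gas input = 343,980 / 0.90 = 382,200 BTU
= 382,200 / 100,000 = 3.822 therm
Cost = 3.822 × €1.62/therm = €6.19

€6.19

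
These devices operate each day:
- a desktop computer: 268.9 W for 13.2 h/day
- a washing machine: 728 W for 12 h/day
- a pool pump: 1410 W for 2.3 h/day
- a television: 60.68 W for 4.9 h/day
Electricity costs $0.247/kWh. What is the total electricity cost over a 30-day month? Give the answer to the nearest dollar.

desktop computer: 268.9 W × 13.2 h × 30 d = 106,484 Wh = 106.5 kWh
washing machine: 728 W × 12 h × 30 d = 262,080 Wh = 262.1 kWh
pool pump: 1410 W × 2.3 h × 30 d = 97,290 Wh = 97.29 kWh
television: 60.68 W × 4.9 h × 30 d = 8,920 Wh = 8.92 kWh
Total energy = 106.5 + 262.1 + 97.29 + 8.92 = 474.8 kWh
Cost = 474.8 kWh × $0.247 = $117.27 ≈ $117

$117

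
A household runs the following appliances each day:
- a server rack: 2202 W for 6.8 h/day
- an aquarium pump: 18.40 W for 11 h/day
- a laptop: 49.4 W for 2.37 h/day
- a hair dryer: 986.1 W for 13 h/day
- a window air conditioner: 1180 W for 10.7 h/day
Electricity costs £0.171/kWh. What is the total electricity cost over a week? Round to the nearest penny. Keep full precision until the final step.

server rack: 2202 W × 6.8 h × 7 d = 104,815 Wh = 104.8 kWh
aquarium pump: 18.40 W × 11 h × 7 d = 1,417 Wh = 1.417 kWh
laptop: 49.4 W × 2.37 h × 7 d = 820 Wh = 0.8195 kWh
hair dryer: 986.1 W × 13 h × 7 d = 89,735 Wh = 89.74 kWh
window air conditioner: 1180 W × 10.7 h × 7 d = 88,382 Wh = 88.38 kWh
Total energy = 104.8 + 1.417 + 0.8195 + 89.74 + 88.38 = 285.2 kWh
Cost = 285.2 kWh × £0.171 = £48.76

£48.76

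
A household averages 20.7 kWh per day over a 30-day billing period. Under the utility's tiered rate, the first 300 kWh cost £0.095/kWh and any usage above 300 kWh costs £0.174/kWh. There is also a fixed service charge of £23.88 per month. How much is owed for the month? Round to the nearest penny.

£108.23

Usage = 20.7 kWh/day × 30 days = 621 kWh
First 300 kWh × £0.095 = £28.50
Remaining 321 kWh × £0.174 = £55.85
Energy charge = £84.35; + service £23.88 = £108.23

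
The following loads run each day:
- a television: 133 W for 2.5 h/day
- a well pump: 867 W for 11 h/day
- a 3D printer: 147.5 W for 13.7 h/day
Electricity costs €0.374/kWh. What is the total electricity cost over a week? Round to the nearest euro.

television: 133 W × 2.5 h × 7 d = 2,328 Wh = 2.328 kWh
well pump: 867 W × 11 h × 7 d = 66,759 Wh = 66.76 kWh
3D printer: 147.5 W × 13.7 h × 7 d = 14,145 Wh = 14.15 kWh
Total energy = 2.328 + 66.76 + 14.15 = 83.23 kWh
Cost = 83.23 kWh × €0.374 = €31.13 ≈ €31

€31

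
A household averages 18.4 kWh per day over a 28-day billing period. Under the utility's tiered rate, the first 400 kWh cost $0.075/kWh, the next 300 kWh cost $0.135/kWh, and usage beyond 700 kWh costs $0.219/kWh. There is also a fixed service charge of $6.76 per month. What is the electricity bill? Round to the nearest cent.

Usage = 18.4 kWh/day × 28 days = 515.2 kWh
First 400 kWh × $0.075 = $30.00
Next 115.2 kWh × $0.135 = $15.55
Remaining tier: 0 kWh (not reached)
Energy charge = $45.55; + service $6.76 = $52.31

$52.31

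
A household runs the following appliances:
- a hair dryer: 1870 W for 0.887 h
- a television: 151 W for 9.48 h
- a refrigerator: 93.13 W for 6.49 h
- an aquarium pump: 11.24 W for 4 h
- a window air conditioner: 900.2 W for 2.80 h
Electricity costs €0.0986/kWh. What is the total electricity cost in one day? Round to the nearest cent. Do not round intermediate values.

hair dryer: 1870 W × 0.887 h = 1,659 Wh = 1.659 kWh
television: 151 W × 9.48 h = 1,431 Wh = 1.431 kWh
refrigerator: 93.13 W × 6.49 h = 604 Wh = 0.6044 kWh
aquarium pump: 11.24 W × 4 h = 45 Wh = 0.04496 kWh
window air conditioner: 900.2 W × 2.80 h = 2,521 Wh = 2.521 kWh
Total energy = 1.659 + 1.431 + 0.6044 + 0.04496 + 2.521 = 6.26 kWh
Cost = 6.26 kWh × €0.0986 = €0.62

€0.62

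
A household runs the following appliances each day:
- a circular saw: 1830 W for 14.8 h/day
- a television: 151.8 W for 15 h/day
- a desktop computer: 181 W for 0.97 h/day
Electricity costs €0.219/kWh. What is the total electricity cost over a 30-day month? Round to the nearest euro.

€194

circular saw: 1830 W × 14.8 h × 30 d = 812,520 Wh = 812.5 kWh
television: 151.8 W × 15 h × 30 d = 68,310 Wh = 68.31 kWh
desktop computer: 181 W × 0.97 h × 30 d = 5,267 Wh = 5.267 kWh
Total energy = 812.5 + 68.31 + 5.267 = 886.1 kWh
Cost = 886.1 kWh × €0.219 = €194.06 ≈ €194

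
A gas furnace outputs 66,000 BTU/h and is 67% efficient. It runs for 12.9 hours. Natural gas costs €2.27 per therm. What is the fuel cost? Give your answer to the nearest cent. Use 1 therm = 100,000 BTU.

€28.85

Heat delivered = 66,000 BTU/h × 12.9 h = 851,400 BTU
Gas input = 851,400 / 0.67 = 1,270,746 BTU
= 1,270,746 / 100,000 = 12.71 therm
Cost = 12.71 × €2.27/therm = €28.85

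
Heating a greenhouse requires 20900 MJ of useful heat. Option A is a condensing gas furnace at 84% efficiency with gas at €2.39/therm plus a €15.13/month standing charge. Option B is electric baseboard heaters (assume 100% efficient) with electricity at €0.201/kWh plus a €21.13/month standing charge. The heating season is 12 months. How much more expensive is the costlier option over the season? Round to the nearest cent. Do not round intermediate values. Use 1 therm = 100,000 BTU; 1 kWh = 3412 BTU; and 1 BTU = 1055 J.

€675.37

Heat load = 20900 MJ = 20,900,000,000 J / 1055 = 19,810,427 BTU
Gas: input = 19,810,427 / 0.84 = 23,583,841 BTU = 235.8 therm → 235.8 × €2.39 = €563.65; + 12 × €15.13 standing = €745.21
Electric: 19,810,427 BTU / 3412 = 5,806 kWh → × €0.201 = €1,167.03; + 12 × €21.13 standing = €1,420.59
Difference = |€745.21 − €1,420.59| = €675.37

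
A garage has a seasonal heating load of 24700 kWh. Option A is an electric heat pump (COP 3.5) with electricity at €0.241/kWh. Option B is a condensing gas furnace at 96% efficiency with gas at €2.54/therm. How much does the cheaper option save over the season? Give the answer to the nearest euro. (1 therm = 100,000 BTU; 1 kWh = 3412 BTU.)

€529

Heat load = 24700 kWh × 3412 = 84,276,400 BTU
Gas: input = 84,276,400 / 0.96 = 87,787,917 BTU = 877.9 therm → 877.9 × €2.54 = €2,229.81
Heat pump: 84,276,400 BTU / 3412 = 24,700 kWh heat; / 3.5 = 7,057 kWh in → × €0.241 = €1,700.77
Difference = |€2,229.81 − €1,700.77| = €529.04 ≈ €529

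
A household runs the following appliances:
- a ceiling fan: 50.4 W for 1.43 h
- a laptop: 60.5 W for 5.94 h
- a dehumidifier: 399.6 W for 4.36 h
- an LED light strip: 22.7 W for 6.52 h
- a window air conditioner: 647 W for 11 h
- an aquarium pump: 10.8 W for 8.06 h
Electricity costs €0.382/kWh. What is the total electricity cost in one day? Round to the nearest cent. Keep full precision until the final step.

ceiling fan: 50.4 W × 1.43 h = 72 Wh = 0.07207 kWh
laptop: 60.5 W × 5.94 h = 359 Wh = 0.3594 kWh
dehumidifier: 399.6 W × 4.36 h = 1,742 Wh = 1.742 kWh
LED light strip: 22.7 W × 6.52 h = 148 Wh = 0.148 kWh
window air conditioner: 647 W × 11 h = 7,117 Wh = 7.117 kWh
aquarium pump: 10.8 W × 8.06 h = 87 Wh = 0.08705 kWh
Total energy = 0.07207 + 0.3594 + 1.742 + 0.148 + 7.117 + 0.08705 = 9.526 kWh
Cost = 9.526 kWh × €0.382 = €3.64

€3.64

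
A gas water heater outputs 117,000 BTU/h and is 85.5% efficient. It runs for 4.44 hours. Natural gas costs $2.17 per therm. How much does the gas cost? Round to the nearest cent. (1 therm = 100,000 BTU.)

$13.18

Heat delivered = 117,000 BTU/h × 4.44 h = 519,480 BTU
Gas input = 519,480 / 0.855 = 607,579 BTU
= 607,579 / 100,000 = 6.076 therm
Cost = 6.076 × $2.17/therm = $13.18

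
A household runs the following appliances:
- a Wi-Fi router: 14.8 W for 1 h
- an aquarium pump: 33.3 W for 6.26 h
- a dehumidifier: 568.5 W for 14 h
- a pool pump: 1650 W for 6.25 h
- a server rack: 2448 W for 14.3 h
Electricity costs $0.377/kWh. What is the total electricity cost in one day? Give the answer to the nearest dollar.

Wi-Fi router: 14.8 W × 1 h = 15 Wh = 0.0148 kWh
aquarium pump: 33.3 W × 6.26 h = 208 Wh = 0.2085 kWh
dehumidifier: 568.5 W × 14 h = 7,959 Wh = 7.959 kWh
pool pump: 1650 W × 6.25 h = 10,312 Wh = 10.31 kWh
server rack: 2448 W × 14.3 h = 35,006 Wh = 35.01 kWh
Total energy = 0.0148 + 0.2085 + 7.959 + 10.31 + 35.01 = 53.5 kWh
Cost = 53.5 kWh × $0.377 = $20.17 ≈ $20

$20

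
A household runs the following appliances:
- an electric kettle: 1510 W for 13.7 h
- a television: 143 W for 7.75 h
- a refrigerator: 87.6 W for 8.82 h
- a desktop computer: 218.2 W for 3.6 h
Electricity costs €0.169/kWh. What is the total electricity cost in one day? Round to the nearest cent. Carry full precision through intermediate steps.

€3.95

electric kettle: 1510 W × 13.7 h = 20,687 Wh = 20.69 kWh
television: 143 W × 7.75 h = 1,108 Wh = 1.108 kWh
refrigerator: 87.6 W × 8.82 h = 773 Wh = 0.7726 kWh
desktop computer: 218.2 W × 3.6 h = 786 Wh = 0.7855 kWh
Total energy = 20.69 + 1.108 + 0.7726 + 0.7855 = 23.35 kWh
Cost = 23.35 kWh × €0.169 = €3.95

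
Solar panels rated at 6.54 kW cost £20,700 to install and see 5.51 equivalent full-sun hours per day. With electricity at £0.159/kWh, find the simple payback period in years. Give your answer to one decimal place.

9.9 years

Daily generation = 6.54 kW × 5.51 h = 36.04 kWh
Annual generation = 36.04 × 365 = 13153 kWh
Annual savings = 13153 × £0.159 = £2,091.31
Payback = £20,700 / £2,091.31 = 9.9 years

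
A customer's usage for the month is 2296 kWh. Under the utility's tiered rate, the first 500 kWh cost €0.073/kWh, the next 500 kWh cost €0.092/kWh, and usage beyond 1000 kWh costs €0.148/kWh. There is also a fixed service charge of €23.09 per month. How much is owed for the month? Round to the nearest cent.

€297.40

First 500 kWh × €0.073 = €36.50
Next 500 kWh × €0.092 = €46.00
Remaining 1296 kWh × €0.148 = €191.81
Energy charge = €274.31; + service €23.09 = €297.40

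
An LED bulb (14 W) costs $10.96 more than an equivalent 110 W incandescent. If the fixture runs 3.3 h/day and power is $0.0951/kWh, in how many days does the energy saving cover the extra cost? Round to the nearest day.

364 days

Power saved = 110 − 14 = 96 W
Daily energy saved = 96 W × 3.3 h = 316.8 Wh = 0.3168 kWh
Daily savings = 0.3168 × $0.0951 = $0.0301
Payback = $10.96 / $0.0301 per day = 363.8 days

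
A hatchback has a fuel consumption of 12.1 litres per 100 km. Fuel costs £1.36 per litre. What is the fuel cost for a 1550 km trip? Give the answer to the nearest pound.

£255

Fuel = 12.1 L/100 km × 1550 km / 100 = 187.6 L
Cost = 187.6 L × £1.36/L = £255.07 ≈ £255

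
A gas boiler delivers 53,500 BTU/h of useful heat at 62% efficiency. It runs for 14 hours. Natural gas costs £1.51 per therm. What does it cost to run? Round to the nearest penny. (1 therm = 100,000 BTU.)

£18.24

Heat delivered = 53,500 BTU/h × 14 h = 749,000 BTU
Gas input = 749,000 / 0.62 = 1,208,065 BTU
= 1,208,065 / 100,000 = 12.08 therm
Cost = 12.08 × £1.51/therm = £18.24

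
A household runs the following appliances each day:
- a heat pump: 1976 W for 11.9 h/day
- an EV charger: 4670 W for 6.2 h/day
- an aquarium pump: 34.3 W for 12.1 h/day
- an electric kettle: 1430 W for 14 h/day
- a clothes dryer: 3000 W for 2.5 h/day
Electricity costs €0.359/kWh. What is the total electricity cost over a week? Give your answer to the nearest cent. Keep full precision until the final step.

€202.05

heat pump: 1976 W × 11.9 h × 7 d = 164,601 Wh = 164.6 kWh
EV charger: 4670 W × 6.2 h × 7 d = 202,678 Wh = 202.7 kWh
aquarium pump: 34.3 W × 12.1 h × 7 d = 2,905 Wh = 2.905 kWh
electric kettle: 1430 W × 14 h × 7 d = 140,140 Wh = 140.1 kWh
clothes dryer: 3000 W × 2.5 h × 7 d = 52,500 Wh = 52.5 kWh
Total energy = 164.6 + 202.7 + 2.905 + 140.1 + 52.5 = 562.8 kWh
Cost = 562.8 kWh × €0.359 = €202.05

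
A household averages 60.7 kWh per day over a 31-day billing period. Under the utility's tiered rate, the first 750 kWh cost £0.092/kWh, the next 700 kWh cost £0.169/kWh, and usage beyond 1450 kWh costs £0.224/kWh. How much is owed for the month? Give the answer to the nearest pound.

Usage = 60.7 kWh/day × 31 days = 1881.7 kWh
First 750 kWh × £0.092 = £69.00
Next 700 kWh × £0.169 = £118.30
Remaining 431.7 kWh × £0.224 = £96.70
Total = £284.00

£284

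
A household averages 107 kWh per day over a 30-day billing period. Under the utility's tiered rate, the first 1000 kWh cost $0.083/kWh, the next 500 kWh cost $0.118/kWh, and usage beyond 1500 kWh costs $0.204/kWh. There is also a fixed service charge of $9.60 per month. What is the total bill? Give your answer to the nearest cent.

$500.44

Usage = 107 kWh/day × 30 days = 3210 kWh
First 1000 kWh × $0.083 = $83.00
Next 500 kWh × $0.118 = $59.00
Remaining 1710 kWh × $0.204 = $348.84
Energy charge = $490.84; + service $9.60 = $500.44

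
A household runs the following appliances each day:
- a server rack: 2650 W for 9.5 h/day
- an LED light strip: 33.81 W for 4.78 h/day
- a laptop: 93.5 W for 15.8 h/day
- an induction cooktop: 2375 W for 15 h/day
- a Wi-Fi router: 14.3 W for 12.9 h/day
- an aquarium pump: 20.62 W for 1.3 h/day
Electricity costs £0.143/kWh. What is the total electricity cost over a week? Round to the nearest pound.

£63

server rack: 2650 W × 9.5 h × 7 d = 176,225 Wh = 176.2 kWh
LED light strip: 33.81 W × 4.78 h × 7 d = 1,131 Wh = 1.131 kWh
laptop: 93.5 W × 15.8 h × 7 d = 10,341 Wh = 10.34 kWh
induction cooktop: 2375 W × 15 h × 7 d = 249,375 Wh = 249.4 kWh
Wi-Fi router: 14.3 W × 12.9 h × 7 d = 1,291 Wh = 1.291 kWh
aquarium pump: 20.62 W × 1.3 h × 7 d = 188 Wh = 0.1876 kWh
Total energy = 176.2 + 1.131 + 10.34 + 249.4 + 1.291 + 0.1876 = 438.6 kWh
Cost = 438.6 kWh × £0.143 = £62.71 ≈ £63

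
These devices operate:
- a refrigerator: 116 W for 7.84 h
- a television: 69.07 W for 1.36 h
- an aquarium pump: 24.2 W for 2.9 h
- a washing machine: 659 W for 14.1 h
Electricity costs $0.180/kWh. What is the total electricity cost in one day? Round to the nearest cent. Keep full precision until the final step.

$1.87

refrigerator: 116 W × 7.84 h = 909 Wh = 0.9094 kWh
television: 69.07 W × 1.36 h = 94 Wh = 0.09394 kWh
aquarium pump: 24.2 W × 2.9 h = 70 Wh = 0.07018 kWh
washing machine: 659 W × 14.1 h = 9,292 Wh = 9.292 kWh
Total energy = 0.9094 + 0.09394 + 0.07018 + 9.292 = 10.37 kWh
Cost = 10.37 kWh × $0.180 = $1.87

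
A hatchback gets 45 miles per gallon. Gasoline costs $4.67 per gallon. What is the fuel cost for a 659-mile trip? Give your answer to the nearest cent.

Fuel = 659 mi / 45 mpg = 14.64 gal
Cost = 14.64 gal × $4.67/gal = $68.39

$68.39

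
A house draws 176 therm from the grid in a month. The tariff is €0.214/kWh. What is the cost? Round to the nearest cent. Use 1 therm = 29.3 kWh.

176 therm × (29.3 kWh/therm) = 5,157 kWh
Cost = 5,157 kWh × €0.214/kWh = €1,103.56

€1103.56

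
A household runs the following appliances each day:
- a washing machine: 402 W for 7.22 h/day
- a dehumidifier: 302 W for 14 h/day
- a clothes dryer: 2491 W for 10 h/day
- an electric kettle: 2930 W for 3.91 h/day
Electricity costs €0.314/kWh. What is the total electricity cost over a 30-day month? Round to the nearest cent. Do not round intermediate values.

€409.74

washing machine: 402 W × 7.22 h × 30 d = 87,073 Wh = 87.07 kWh
dehumidifier: 302 W × 14 h × 30 d = 126,840 Wh = 126.8 kWh
clothes dryer: 2491 W × 10 h × 30 d = 747,300 Wh = 747.3 kWh
electric kettle: 2930 W × 3.91 h × 30 d = 343,689 Wh = 343.7 kWh
Total energy = 87.07 + 126.8 + 747.3 + 343.7 = 1,305 kWh
Cost = 1,305 kWh × €0.314 = €409.74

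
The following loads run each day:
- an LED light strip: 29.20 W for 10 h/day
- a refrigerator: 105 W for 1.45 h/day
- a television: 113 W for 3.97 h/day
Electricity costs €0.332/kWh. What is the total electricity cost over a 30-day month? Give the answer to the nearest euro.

LED light strip: 29.20 W × 10 h × 30 d = 8,760 Wh = 8.76 kWh
refrigerator: 105 W × 1.45 h × 30 d = 4,568 Wh = 4.567 kWh
television: 113 W × 3.97 h × 30 d = 13,458 Wh = 13.46 kWh
Total energy = 8.76 + 4.567 + 13.46 = 26.79 kWh
Cost = 26.79 kWh × €0.332 = €8.89 ≈ €9

€9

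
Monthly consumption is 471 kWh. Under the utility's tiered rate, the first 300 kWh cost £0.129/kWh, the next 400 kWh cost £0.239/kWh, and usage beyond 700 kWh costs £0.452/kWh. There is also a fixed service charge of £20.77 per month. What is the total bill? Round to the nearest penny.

£100.34

First 300 kWh × £0.129 = £38.70
Next 171 kWh × £0.239 = £40.87
Remaining tier: 0 kWh (not reached)
Energy charge = £79.57; + service £20.77 = £100.34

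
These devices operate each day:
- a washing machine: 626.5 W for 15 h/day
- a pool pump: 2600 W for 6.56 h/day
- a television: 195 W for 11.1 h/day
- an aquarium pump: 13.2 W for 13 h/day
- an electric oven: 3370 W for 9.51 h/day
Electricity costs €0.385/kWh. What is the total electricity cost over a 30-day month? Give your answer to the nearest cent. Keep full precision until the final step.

€702.68

washing machine: 626.5 W × 15 h × 30 d = 281,925 Wh = 281.9 kWh
pool pump: 2600 W × 6.56 h × 30 d = 511,680 Wh = 511.7 kWh
television: 195 W × 11.1 h × 30 d = 64,935 Wh = 64.94 kWh
aquarium pump: 13.2 W × 13 h × 30 d = 5,148 Wh = 5.148 kWh
electric oven: 3370 W × 9.51 h × 30 d = 961,461 Wh = 961.5 kWh
Total energy = 281.9 + 511.7 + 64.94 + 5.148 + 961.5 = 1,825 kWh
Cost = 1,825 kWh × €0.385 = €702.68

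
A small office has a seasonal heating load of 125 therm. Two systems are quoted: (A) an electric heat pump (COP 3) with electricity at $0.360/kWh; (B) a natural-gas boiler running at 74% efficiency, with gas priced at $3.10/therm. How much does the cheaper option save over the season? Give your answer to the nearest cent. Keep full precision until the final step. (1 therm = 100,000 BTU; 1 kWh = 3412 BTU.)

Heat load = 125 therm × 100,000 = 12,500,000 BTU
Gas: input = 12,500,000 / 0.74 = 16,891,892 BTU = 168.9 therm → 168.9 × $3.10 = $523.65
Heat pump: 12,500,000 BTU / 3412 = 3,664 kWh heat; / 3 = 1,221 kWh in → × $0.360 = $439.62
Difference = |$523.65 − $439.62| = $84.02

$84.02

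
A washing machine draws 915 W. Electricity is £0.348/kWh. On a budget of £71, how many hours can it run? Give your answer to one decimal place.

223.0 h

Energy budget = £71 / £0.348 per kWh = 204 kWh = 204,023 Wh
Runtime = 204,023 Wh / 915 W = 223 h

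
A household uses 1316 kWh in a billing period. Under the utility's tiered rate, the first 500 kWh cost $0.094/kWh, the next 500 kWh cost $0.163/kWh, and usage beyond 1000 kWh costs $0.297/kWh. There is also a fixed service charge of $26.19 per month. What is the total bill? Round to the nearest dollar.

First 500 kWh × $0.094 = $47.00
Next 500 kWh × $0.163 = $81.50
Remaining 316 kWh × $0.297 = $93.85
Energy charge = $222.35; + service $26.19 = $248.54 ≈ $249

$249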